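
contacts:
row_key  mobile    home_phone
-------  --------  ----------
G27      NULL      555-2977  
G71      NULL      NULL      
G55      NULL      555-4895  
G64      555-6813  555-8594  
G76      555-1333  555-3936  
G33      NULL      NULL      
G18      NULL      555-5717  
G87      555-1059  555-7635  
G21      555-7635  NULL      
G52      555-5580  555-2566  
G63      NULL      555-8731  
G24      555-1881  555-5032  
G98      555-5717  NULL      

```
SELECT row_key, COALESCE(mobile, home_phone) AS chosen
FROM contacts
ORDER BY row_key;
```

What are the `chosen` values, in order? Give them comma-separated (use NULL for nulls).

555-5717, 555-7635, 555-1881, 555-2977, NULL, 555-5580, 555-4895, 555-8731, 555-6813, NULL, 555-1333, 555-1059, 555-5717

row_key=G18: mobile=NULL, home_phone=555-5717 → 555-5717
row_key=G21: mobile=555-7635 → 555-7635
row_key=G24: mobile=555-1881 → 555-1881
row_key=G27: mobile=NULL, home_phone=555-2977 → 555-2977
row_key=G33: mobile=NULL, home_phone=NULL (all NULL) → NULL
row_key=G52: mobile=555-5580 → 555-5580
row_key=G55: mobile=NULL, home_phone=555-4895 → 555-4895
row_key=G63: mobile=NULL, home_phone=555-8731 → 555-8731
row_key=G64: mobile=555-6813 → 555-6813
row_key=G71: mobile=NULL, home_phone=NULL (all NULL) → NULL
row_key=G76: mobile=555-1333 → 555-1333
row_key=G87: mobile=555-1059 → 555-1059
row_key=G98: mobile=555-5717 → 555-5717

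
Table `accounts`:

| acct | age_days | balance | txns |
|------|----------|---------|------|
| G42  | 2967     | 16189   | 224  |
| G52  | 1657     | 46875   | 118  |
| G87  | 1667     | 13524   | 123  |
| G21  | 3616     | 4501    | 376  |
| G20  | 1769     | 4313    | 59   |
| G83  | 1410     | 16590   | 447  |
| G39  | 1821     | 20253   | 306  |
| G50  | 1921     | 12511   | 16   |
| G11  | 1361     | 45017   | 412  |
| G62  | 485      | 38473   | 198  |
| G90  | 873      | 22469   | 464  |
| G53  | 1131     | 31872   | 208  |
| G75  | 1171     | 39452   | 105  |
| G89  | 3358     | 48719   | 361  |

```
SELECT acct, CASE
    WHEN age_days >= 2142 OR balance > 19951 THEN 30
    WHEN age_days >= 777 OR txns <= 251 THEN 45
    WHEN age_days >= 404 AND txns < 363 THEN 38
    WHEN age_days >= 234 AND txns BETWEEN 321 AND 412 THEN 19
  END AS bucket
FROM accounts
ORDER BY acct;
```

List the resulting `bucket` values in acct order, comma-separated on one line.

30, 45, 30, 30, 30, 45, 30, 30, 30, 30, 45, 45, 30, 30

acct=G11: age_days >= 2142 OR balance > 19951 → 30
acct=G20: age_days >= 777 OR txns <= 251 → 45
acct=G21: age_days >= 2142 OR balance > 19951 → 30
acct=G39: age_days >= 2142 OR balance > 19951 → 30
acct=G42: age_days >= 2142 OR balance > 19951 → 30
acct=G50: age_days >= 777 OR txns <= 251 → 45
acct=G52: age_days >= 2142 OR balance > 19951 → 30
acct=G53: age_days >= 2142 OR balance > 19951 → 30
acct=G62: age_days >= 2142 OR balance > 19951 → 30
acct=G75: age_days >= 2142 OR balance > 19951 → 30
acct=G83: age_days >= 777 OR txns <= 251 → 45
acct=G87: age_days >= 777 OR txns <= 251 → 45
acct=G89: age_days >= 2142 OR balance > 19951 → 30
acct=G90: age_days >= 2142 OR balance > 19951 → 30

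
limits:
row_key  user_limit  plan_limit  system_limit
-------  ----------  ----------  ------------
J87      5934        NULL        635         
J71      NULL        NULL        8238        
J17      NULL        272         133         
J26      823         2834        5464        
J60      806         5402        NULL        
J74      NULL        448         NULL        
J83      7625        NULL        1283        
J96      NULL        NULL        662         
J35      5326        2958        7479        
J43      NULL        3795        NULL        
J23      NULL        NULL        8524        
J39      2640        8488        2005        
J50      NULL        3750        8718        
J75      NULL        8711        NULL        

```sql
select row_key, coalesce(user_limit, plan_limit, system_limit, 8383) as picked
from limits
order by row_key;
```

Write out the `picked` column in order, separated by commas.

272, 8524, 823, 5326, 2640, 3795, 3750, 806, 8238, 448, 8711, 7625, 5934, 662

row_key=J17: user_limit=NULL, plan_limit=272 → 272
row_key=J23: user_limit=NULL, plan_limit=NULL, system_limit=8524 → 8524
row_key=J26: user_limit=823 → 823
row_key=J35: user_limit=5326 → 5326
row_key=J39: user_limit=2640 → 2640
row_key=J43: user_limit=NULL, plan_limit=3795 → 3795
row_key=J50: user_limit=NULL, plan_limit=3750 → 3750
row_key=J60: user_limit=806 → 806
row_key=J71: user_limit=NULL, plan_limit=NULL, system_limit=8238 → 8238
row_key=J74: user_limit=NULL, plan_limit=448 → 448
row_key=J75: user_limit=NULL, plan_limit=8711 → 8711
row_key=J83: user_limit=7625 → 7625
row_key=J87: user_limit=5934 → 5934
row_key=J96: user_limit=NULL, plan_limit=NULL, system_limit=662 → 662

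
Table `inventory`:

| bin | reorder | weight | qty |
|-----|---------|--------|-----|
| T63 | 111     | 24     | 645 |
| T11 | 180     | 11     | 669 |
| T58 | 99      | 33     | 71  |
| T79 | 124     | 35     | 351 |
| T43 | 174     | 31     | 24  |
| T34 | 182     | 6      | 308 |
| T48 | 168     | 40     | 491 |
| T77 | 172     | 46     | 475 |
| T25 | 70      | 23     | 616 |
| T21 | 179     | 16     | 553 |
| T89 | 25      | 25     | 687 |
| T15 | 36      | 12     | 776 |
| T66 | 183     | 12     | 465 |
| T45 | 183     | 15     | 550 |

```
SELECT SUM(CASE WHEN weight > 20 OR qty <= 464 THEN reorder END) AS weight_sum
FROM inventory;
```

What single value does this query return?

1125

bin=T63: ✓ → 111
bin=T11: ✗
bin=T58: ✓ → 99
bin=T79: ✓ → 124
bin=T43: ✓ → 174
bin=T34: ✓ → 182
bin=T48: ✓ → 168
bin=T77: ✓ → 172
bin=T25: ✓ → 70
bin=T21: ✗
bin=T89: ✓ → 25
bin=T15: ✗
bin=T66: ✗
bin=T45: ✗
weight_sum = 111 + 99 + 124 + 174 + 182 + 168 + 172 + 70 + 25 = 1125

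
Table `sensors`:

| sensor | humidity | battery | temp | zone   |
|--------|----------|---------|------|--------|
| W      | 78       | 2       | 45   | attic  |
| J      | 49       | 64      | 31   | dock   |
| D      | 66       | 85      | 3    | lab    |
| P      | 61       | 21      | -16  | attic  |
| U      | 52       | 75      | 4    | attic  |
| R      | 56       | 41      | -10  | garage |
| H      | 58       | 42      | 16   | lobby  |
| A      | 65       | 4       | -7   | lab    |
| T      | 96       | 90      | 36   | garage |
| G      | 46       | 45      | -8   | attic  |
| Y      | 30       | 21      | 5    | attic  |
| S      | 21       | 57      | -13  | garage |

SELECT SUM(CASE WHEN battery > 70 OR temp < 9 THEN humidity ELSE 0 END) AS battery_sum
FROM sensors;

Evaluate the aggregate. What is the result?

sensor=W: ✗
sensor=J: ✗
sensor=D: ✓ → 66
sensor=P: ✓ → 61
sensor=U: ✓ → 52
sensor=R: ✓ → 56
sensor=H: ✗
sensor=A: ✓ → 65
sensor=T: ✓ → 96
sensor=G: ✓ → 46
sensor=Y: ✓ → 30
sensor=S: ✓ → 21
battery_sum = 66 + 61 + 52 + 56 + 65 + 96 + 46 + 30 + 21 = 493

493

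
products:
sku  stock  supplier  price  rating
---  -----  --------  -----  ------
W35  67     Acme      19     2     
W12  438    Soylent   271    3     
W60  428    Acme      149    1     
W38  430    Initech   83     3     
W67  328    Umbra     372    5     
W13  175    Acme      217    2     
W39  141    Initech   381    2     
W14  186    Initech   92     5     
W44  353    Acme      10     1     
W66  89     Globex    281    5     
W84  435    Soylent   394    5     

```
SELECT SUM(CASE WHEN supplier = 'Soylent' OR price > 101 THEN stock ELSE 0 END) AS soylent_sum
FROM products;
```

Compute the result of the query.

2034

sku=W35: ✗
sku=W12: ✓ → 438
sku=W60: ✓ → 428
sku=W38: ✗
sku=W67: ✓ → 328
sku=W13: ✓ → 175
sku=W39: ✓ → 141
sku=W14: ✗
sku=W44: ✗
sku=W66: ✓ → 89
sku=W84: ✓ → 435
soylent_sum = 438 + 428 + 328 + 175 + 141 + 89 + 435 = 2034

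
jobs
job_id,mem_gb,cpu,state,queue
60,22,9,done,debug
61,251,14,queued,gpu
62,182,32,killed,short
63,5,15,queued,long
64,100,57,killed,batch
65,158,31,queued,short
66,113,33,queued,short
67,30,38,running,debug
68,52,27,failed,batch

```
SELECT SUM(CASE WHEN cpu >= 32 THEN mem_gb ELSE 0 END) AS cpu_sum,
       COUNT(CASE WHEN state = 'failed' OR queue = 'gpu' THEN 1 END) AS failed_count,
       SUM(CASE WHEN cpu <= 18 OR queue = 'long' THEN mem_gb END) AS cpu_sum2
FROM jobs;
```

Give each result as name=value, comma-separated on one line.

[cpu_sum: cpu >= 32]
job_id=60: ✗
job_id=61: ✗
job_id=62: ✓ → 182
job_id=63: ✗
job_id=64: ✓ → 100
job_id=65: ✗
job_id=66: ✓ → 113
job_id=67: ✓ → 30
job_id=68: ✗
cpu_sum = 182 + 100 + 113 + 30 = 425
—
[failed_count: state = 'failed' OR queue = 'gpu']
job_id=60: ✗
job_id=61: ✓ → 1
job_id=62: ✗
job_id=63: ✗
job_id=64: ✗
job_id=65: ✗
job_id=66: ✗
job_id=67: ✗
job_id=68: ✓ → 1
failed_count = COUNT(1, 1) = 2
—
[cpu_sum2: cpu <= 18 OR queue = 'long']
job_id=60: ✓ → 22
job_id=61: ✓ → 251
job_id=62: ✗
job_id=63: ✓ → 5
job_id=64: ✗
job_id=65: ✗
job_id=66: ✗
job_id=67: ✗
job_id=68: ✗
cpu_sum2 = 22 + 251 + 5 = 278

cpu_sum=425, failed_count=2, cpu_sum2=278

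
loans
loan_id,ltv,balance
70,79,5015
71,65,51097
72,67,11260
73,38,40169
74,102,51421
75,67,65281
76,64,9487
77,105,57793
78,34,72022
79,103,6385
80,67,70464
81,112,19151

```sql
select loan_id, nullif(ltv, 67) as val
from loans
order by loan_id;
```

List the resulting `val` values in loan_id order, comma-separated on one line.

79, 65, NULL, 38, 102, NULL, 64, 105, 34, 103, NULL, 112

loan_id=70: ltv=79 vs 67: differ → 79
loan_id=71: ltv=65 vs 67: differ → 65
loan_id=72: ltv=67 vs 67: equal → NULL
loan_id=73: ltv=38 vs 67: differ → 38
loan_id=74: ltv=102 vs 67: differ → 102
loan_id=75: ltv=67 vs 67: equal → NULL
loan_id=76: ltv=64 vs 67: differ → 64
loan_id=77: ltv=105 vs 67: differ → 105
loan_id=78: ltv=34 vs 67: differ → 34
loan_id=79: ltv=103 vs 67: differ → 103
loan_id=80: ltv=67 vs 67: equal → NULL
loan_id=81: ltv=112 vs 67: differ → 112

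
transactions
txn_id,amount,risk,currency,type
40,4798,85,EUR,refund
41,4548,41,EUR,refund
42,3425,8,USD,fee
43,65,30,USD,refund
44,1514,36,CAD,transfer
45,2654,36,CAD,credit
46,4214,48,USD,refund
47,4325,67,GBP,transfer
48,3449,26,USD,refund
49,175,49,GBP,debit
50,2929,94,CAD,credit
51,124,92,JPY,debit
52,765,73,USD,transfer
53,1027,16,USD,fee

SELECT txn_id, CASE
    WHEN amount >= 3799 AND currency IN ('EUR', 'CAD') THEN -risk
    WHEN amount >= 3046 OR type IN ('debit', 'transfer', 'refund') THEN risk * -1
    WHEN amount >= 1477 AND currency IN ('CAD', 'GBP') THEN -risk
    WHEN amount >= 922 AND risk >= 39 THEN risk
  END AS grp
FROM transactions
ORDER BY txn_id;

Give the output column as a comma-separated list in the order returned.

-85, -41, -8, -30, -36, -36, -48, -67, -26, -49, -94, -92, -73, NULL

txn_id=40: amount >= 3799 AND currency IN ('EUR', 'CAD') → -85
txn_id=41: amount >= 3799 AND currency IN ('EUR', 'CAD') → -41
txn_id=42: amount >= 3046 OR type IN ('debit', 'transfer', 'refund') → -8
txn_id=43: amount >= 3046 OR type IN ('debit', 'transfer', 'refund') → -30
txn_id=44: amount >= 3046 OR type IN ('debit', 'transfer', 'refund') → -36
txn_id=45: amount >= 1477 AND currency IN ('CAD', 'GBP') → -36
txn_id=46: amount >= 3046 OR type IN ('debit', 'transfer', 'refund') → -48
txn_id=47: amount >= 3046 OR type IN ('debit', 'transfer', 'refund') → -67
txn_id=48: amount >= 3046 OR type IN ('debit', 'transfer', 'refund') → -26
txn_id=49: amount >= 3046 OR type IN ('debit', 'transfer', 'refund') → -49
txn_id=50: amount >= 1477 AND currency IN ('CAD', 'GBP') → -94
txn_id=51: amount >= 3046 OR type IN ('debit', 'transfer', 'refund') → -92
txn_id=52: amount >= 3046 OR type IN ('debit', 'transfer', 'refund') → -73
txn_id=53: (no match → NULL) → NULL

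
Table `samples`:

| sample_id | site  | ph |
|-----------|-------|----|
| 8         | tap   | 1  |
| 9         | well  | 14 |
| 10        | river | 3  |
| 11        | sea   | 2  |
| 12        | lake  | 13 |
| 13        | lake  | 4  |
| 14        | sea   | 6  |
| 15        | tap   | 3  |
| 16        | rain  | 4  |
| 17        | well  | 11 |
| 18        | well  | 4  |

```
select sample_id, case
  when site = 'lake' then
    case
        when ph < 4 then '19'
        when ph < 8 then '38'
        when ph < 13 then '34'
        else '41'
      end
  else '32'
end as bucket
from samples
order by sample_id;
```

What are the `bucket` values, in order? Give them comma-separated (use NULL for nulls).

sample_id=8: site='tap' → outer ELSE → 32
sample_id=9: site='well' → outer ELSE → 32
sample_id=10: site='river' → outer ELSE → 32
sample_id=11: site='sea' → outer ELSE → 32
sample_id=12: site='lake' → inner[ELSE] → 41
sample_id=13: site='lake' → inner[ph < 8] → 38
sample_id=14: site='sea' → outer ELSE → 32
sample_id=15: site='tap' → outer ELSE → 32
sample_id=16: site='rain' → outer ELSE → 32
sample_id=17: site='well' → outer ELSE → 32
sample_id=18: site='well' → outer ELSE → 32

32, 32, 32, 32, 41, 38, 32, 32, 32, 32, 32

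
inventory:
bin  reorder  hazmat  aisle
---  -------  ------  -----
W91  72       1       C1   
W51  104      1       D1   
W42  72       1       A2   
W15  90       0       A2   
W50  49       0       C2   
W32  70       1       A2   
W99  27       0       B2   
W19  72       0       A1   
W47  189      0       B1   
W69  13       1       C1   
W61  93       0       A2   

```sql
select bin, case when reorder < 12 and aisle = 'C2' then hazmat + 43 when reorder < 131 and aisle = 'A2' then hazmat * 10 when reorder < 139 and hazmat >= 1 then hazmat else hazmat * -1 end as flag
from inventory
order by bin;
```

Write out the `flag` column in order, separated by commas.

bin=W15: reorder < 131 and aisle = 'A2' → 0
bin=W19: ELSE → 0
bin=W32: reorder < 131 and aisle = 'A2' → 10
bin=W42: reorder < 131 and aisle = 'A2' → 10
bin=W47: ELSE → 0
bin=W50: ELSE → 0
bin=W51: reorder < 139 and hazmat >= 1 → 1
bin=W61: reorder < 131 and aisle = 'A2' → 0
bin=W69: reorder < 139 and hazmat >= 1 → 1
bin=W91: reorder < 139 and hazmat >= 1 → 1
bin=W99: ELSE → 0

0, 0, 10, 10, 0, 0, 1, 0, 1, 1, 0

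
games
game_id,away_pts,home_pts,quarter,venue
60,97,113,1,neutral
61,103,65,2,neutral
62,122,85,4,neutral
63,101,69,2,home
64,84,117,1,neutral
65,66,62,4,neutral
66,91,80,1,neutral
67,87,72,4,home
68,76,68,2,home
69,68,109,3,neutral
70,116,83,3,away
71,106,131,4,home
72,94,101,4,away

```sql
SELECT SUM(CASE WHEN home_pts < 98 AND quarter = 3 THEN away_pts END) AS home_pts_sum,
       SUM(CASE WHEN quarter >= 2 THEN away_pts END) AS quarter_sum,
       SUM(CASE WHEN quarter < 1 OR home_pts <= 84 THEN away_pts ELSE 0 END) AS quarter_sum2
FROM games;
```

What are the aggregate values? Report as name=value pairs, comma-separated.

home_pts_sum=116, quarter_sum=939, quarter_sum2=640

[home_pts_sum: home_pts < 98 AND quarter = 3]
game_id=60: ✗
game_id=61: ✗
game_id=62: ✗
game_id=63: ✗
game_id=64: ✗
game_id=65: ✗
game_id=66: ✗
game_id=67: ✗
game_id=68: ✗
game_id=69: ✗
game_id=70: ✓ → 116
game_id=71: ✗
game_id=72: ✗
home_pts_sum = 116
—
[quarter_sum: quarter >= 2]
game_id=60: ✗
game_id=61: ✓ → 103
game_id=62: ✓ → 122
game_id=63: ✓ → 101
game_id=64: ✗
game_id=65: ✓ → 66
game_id=66: ✗
game_id=67: ✓ → 87
game_id=68: ✓ → 76
game_id=69: ✓ → 68
game_id=70: ✓ → 116
game_id=71: ✓ → 106
game_id=72: ✓ → 94
quarter_sum = 103 + 122 + 101 + 66 + 87 + 76 + 68 + 116 + 106 + 94 = 939
—
[quarter_sum2: quarter < 1 OR home_pts <= 84]
game_id=60: ✗
game_id=61: ✓ → 103
game_id=62: ✗
game_id=63: ✓ → 101
game_id=64: ✗
game_id=65: ✓ → 66
game_id=66: ✓ → 91
game_id=67: ✓ → 87
game_id=68: ✓ → 76
game_id=69: ✗
game_id=70: ✓ → 116
game_id=71: ✗
game_id=72: ✗
quarter_sum2 = 103 + 101 + 66 + 91 + 87 + 76 + 116 = 640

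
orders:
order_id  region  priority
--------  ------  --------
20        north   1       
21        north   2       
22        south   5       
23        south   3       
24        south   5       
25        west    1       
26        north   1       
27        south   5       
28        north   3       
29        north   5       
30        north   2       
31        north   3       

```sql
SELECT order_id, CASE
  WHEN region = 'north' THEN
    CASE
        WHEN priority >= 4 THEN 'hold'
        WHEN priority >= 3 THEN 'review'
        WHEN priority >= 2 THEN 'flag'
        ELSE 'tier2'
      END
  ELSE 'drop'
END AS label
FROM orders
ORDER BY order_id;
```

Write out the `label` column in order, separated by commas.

tier2, flag, drop, drop, drop, drop, tier2, drop, review, hold, flag, review

order_id=20: region='north' → inner[ELSE] → tier2
order_id=21: region='north' → inner[priority >= 2] → flag
order_id=22: region='south' → outer ELSE → drop
order_id=23: region='south' → outer ELSE → drop
order_id=24: region='south' → outer ELSE → drop
order_id=25: region='west' → outer ELSE → drop
order_id=26: region='north' → inner[ELSE] → tier2
order_id=27: region='south' → outer ELSE → drop
order_id=28: region='north' → inner[priority >= 3] → review
order_id=29: region='north' → inner[priority >= 4] → hold
order_id=30: region='north' → inner[priority >= 2] → flag
order_id=31: region='north' → inner[priority >= 3] → review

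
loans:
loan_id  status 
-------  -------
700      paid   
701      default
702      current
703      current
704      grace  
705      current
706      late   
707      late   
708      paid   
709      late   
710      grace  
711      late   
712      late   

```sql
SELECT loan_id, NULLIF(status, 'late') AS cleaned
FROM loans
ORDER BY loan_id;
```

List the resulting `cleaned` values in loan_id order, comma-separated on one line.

paid, default, current, current, grace, current, NULL, NULL, paid, NULL, grace, NULL, NULL

loan_id=700: status=paid vs late: differ → paid
loan_id=701: status=default vs late: differ → default
loan_id=702: status=current vs late: differ → current
loan_id=703: status=current vs late: differ → current
loan_id=704: status=grace vs late: differ → grace
loan_id=705: status=current vs late: differ → current
loan_id=706: status=late vs late: equal → NULL
loan_id=707: status=late vs late: equal → NULL
loan_id=708: status=paid vs late: differ → paid
loan_id=709: status=late vs late: equal → NULL
loan_id=710: status=grace vs late: differ → grace
loan_id=711: status=late vs late: equal → NULL
loan_id=712: status=late vs late: equal → NULL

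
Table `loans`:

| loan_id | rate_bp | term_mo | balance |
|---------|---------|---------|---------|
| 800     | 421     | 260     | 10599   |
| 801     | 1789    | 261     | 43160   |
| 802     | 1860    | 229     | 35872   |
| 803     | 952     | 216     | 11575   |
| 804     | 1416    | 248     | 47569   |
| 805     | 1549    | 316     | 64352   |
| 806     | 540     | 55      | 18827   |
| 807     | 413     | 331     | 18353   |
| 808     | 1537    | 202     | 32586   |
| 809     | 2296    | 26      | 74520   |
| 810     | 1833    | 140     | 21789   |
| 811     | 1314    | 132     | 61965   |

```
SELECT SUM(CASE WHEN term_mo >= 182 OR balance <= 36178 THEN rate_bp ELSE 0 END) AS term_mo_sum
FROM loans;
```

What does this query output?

12310

loan_id=800: ✓ → 421
loan_id=801: ✓ → 1789
loan_id=802: ✓ → 1860
loan_id=803: ✓ → 952
loan_id=804: ✓ → 1416
loan_id=805: ✓ → 1549
loan_id=806: ✓ → 540
loan_id=807: ✓ → 413
loan_id=808: ✓ → 1537
loan_id=809: ✗
loan_id=810: ✓ → 1833
loan_id=811: ✗
term_mo_sum = 421 + 1789 + 1860 + 952 + 1416 + 1549 + 540 + 413 + 1537 + 1833 = 12310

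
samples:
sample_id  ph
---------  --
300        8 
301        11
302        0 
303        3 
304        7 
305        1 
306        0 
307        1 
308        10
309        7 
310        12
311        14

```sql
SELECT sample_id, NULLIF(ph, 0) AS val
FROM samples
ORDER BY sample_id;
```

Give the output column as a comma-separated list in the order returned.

sample_id=300: ph=8 vs 0: differ → 8
sample_id=301: ph=11 vs 0: differ → 11
sample_id=302: ph=0 vs 0: equal → NULL
sample_id=303: ph=3 vs 0: differ → 3
sample_id=304: ph=7 vs 0: differ → 7
sample_id=305: ph=1 vs 0: differ → 1
sample_id=306: ph=0 vs 0: equal → NULL
sample_id=307: ph=1 vs 0: differ → 1
sample_id=308: ph=10 vs 0: differ → 10
sample_id=309: ph=7 vs 0: differ → 7
sample_id=310: ph=12 vs 0: differ → 12
sample_id=311: ph=14 vs 0: differ → 14

8, 11, NULL, 3, 7, 1, NULL, 1, 10, 7, 12, 14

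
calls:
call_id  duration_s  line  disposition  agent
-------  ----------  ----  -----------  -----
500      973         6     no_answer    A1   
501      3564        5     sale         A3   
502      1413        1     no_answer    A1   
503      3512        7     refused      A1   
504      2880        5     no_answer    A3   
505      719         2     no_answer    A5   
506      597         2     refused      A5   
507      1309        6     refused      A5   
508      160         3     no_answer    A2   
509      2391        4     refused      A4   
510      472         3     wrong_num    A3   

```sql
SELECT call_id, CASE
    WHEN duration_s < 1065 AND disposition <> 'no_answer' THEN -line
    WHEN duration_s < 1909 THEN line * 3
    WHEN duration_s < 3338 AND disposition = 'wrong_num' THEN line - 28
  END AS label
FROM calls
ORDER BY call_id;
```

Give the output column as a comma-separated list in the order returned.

call_id=500: duration_s < 1909 → 18
call_id=501: (no match → NULL) → NULL
call_id=502: duration_s < 1909 → 3
call_id=503: (no match → NULL) → NULL
call_id=504: (no match → NULL) → NULL
call_id=505: duration_s < 1909 → 6
call_id=506: duration_s < 1065 AND disposition <> 'no_answer' → -2
call_id=507: duration_s < 1909 → 18
call_id=508: duration_s < 1909 → 9
call_id=509: (no match → NULL) → NULL
call_id=510: duration_s < 1065 AND disposition <> 'no_answer' → -3

18, NULL, 3, NULL, NULL, 6, -2, 18, 9, NULL, -3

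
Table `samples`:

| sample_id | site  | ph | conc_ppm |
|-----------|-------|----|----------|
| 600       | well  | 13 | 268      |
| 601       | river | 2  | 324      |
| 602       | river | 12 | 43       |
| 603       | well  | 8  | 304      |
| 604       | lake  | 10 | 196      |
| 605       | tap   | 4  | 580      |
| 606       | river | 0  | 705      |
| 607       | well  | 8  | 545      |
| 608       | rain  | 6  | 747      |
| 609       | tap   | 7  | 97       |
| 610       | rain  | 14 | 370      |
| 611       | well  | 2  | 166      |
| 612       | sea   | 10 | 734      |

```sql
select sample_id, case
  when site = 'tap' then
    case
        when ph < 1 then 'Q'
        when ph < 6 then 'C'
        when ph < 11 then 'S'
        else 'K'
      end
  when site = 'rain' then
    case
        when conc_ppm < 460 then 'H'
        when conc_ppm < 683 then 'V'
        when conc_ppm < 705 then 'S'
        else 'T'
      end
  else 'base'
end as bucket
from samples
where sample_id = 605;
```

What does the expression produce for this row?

C

sample_id = 605: site=tap, ph=4, conc_ppm=580.
site='tap' → inner[ph < 6] → C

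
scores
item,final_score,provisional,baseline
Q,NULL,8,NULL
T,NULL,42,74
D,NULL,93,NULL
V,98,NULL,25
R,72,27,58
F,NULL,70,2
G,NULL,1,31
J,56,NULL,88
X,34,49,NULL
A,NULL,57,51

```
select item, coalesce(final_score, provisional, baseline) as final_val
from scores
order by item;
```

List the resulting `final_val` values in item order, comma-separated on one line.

57, 93, 70, 1, 56, 8, 72, 42, 98, 34

item=A: final_score=NULL, provisional=57 → 57
item=D: final_score=NULL, provisional=93 → 93
item=F: final_score=NULL, provisional=70 → 70
item=G: final_score=NULL, provisional=1 → 1
item=J: final_score=56 → 56
item=Q: final_score=NULL, provisional=8 → 8
item=R: final_score=72 → 72
item=T: final_score=NULL, provisional=42 → 42
item=V: final_score=98 → 98
item=X: final_score=34 → 34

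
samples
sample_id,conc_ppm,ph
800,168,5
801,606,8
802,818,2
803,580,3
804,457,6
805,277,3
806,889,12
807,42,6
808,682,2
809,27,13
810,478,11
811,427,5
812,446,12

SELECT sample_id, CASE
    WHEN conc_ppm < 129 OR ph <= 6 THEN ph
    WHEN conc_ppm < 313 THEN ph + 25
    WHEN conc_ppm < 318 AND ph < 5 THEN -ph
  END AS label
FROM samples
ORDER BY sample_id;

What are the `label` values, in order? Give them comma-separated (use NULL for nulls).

5, NULL, 2, 3, 6, 3, NULL, 6, 2, 13, NULL, 5, NULL

sample_id=800: conc_ppm < 129 OR ph <= 6 → 5
sample_id=801: (no match → NULL) → NULL
sample_id=802: conc_ppm < 129 OR ph <= 6 → 2
sample_id=803: conc_ppm < 129 OR ph <= 6 → 3
sample_id=804: conc_ppm < 129 OR ph <= 6 → 6
sample_id=805: conc_ppm < 129 OR ph <= 6 → 3
sample_id=806: (no match → NULL) → NULL
sample_id=807: conc_ppm < 129 OR ph <= 6 → 6
sample_id=808: conc_ppm < 129 OR ph <= 6 → 2
sample_id=809: conc_ppm < 129 OR ph <= 6 → 13
sample_id=810: (no match → NULL) → NULL
sample_id=811: conc_ppm < 129 OR ph <= 6 → 5
sample_id=812: (no match → NULL) → NULL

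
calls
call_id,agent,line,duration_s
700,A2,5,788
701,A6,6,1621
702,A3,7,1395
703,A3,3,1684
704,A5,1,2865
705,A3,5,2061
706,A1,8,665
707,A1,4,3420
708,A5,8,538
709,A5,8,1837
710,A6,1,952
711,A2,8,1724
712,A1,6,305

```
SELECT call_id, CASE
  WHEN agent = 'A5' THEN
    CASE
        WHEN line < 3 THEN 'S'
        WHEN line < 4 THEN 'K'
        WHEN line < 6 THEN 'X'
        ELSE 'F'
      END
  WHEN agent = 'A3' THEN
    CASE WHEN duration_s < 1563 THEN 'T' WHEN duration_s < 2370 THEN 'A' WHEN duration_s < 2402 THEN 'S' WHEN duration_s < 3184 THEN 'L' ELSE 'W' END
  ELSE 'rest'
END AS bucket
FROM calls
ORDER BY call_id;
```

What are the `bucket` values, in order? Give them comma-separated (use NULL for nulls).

call_id=700: agent='A2' → outer ELSE → rest
call_id=701: agent='A6' → outer ELSE → rest
call_id=702: agent='A3' → inner[duration_s < 1563] → T
call_id=703: agent='A3' → inner[duration_s < 2370] → A
call_id=704: agent='A5' → inner[line < 3] → S
call_id=705: agent='A3' → inner[duration_s < 2370] → A
call_id=706: agent='A1' → outer ELSE → rest
call_id=707: agent='A1' → outer ELSE → rest
call_id=708: agent='A5' → inner[ELSE] → F
call_id=709: agent='A5' → inner[ELSE] → F
call_id=710: agent='A6' → outer ELSE → rest
call_id=711: agent='A2' → outer ELSE → rest
call_id=712: agent='A1' → outer ELSE → rest

rest, rest, T, A, S, A, rest, rest, F, F, rest, rest, rest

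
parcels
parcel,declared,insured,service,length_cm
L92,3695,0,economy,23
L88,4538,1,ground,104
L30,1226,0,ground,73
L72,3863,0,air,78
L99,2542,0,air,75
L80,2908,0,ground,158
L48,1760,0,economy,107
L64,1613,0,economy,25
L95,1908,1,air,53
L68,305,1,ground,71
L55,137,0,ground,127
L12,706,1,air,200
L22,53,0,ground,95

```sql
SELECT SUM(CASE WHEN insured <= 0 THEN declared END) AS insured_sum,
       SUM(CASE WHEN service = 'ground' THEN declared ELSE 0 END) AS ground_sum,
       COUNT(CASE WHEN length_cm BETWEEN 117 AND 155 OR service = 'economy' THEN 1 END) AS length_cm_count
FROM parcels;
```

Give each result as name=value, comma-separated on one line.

[insured_sum: insured <= 0]
parcel=L92: ✓ → 3695
parcel=L88: ✗
parcel=L30: ✓ → 1226
parcel=L72: ✓ → 3863
parcel=L99: ✓ → 2542
parcel=L80: ✓ → 2908
parcel=L48: ✓ → 1760
parcel=L64: ✓ → 1613
parcel=L95: ✗
parcel=L68: ✗
parcel=L55: ✓ → 137
parcel=L12: ✗
parcel=L22: ✓ → 53
insured_sum = 3695 + 1226 + 3863 + 2542 + 2908 + 1760 + 1613 + 137 + 53 = 17797
—
[ground_sum: service = 'ground']
parcel=L92: ✗
parcel=L88: ✓ → 4538
parcel=L30: ✓ → 1226
parcel=L72: ✗
parcel=L99: ✗
parcel=L80: ✓ → 2908
parcel=L48: ✗
parcel=L64: ✗
parcel=L95: ✗
parcel=L68: ✓ → 305
parcel=L55: ✓ → 137
parcel=L12: ✗
parcel=L22: ✓ → 53
ground_sum = 4538 + 1226 + 2908 + 305 + 137 + 53 = 9167
—
[length_cm_count: length_cm BETWEEN 117 AND 155 OR service = 'economy']
parcel=L92: ✓ → 1
parcel=L88: ✗
parcel=L30: ✗
parcel=L72: ✗
parcel=L99: ✗
parcel=L80: ✗
parcel=L48: ✓ → 1
parcel=L64: ✓ → 1
parcel=L95: ✗
parcel=L68: ✗
parcel=L55: ✓ → 1
parcel=L12: ✗
parcel=L22: ✗
length_cm_count = COUNT(1, 1, 1, 1) = 4

insured_sum=17797, ground_sum=9167, length_cm_count=4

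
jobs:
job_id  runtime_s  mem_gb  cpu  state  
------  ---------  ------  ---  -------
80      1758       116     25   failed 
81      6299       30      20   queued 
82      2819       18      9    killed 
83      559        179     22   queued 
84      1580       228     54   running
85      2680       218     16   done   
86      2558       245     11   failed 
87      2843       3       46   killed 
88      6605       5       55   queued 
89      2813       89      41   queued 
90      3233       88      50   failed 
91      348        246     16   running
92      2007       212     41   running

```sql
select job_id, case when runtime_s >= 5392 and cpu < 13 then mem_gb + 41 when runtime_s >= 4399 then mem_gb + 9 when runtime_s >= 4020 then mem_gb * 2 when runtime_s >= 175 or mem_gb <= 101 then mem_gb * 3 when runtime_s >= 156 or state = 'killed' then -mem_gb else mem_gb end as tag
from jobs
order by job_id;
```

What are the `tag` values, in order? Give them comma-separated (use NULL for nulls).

348, 39, 54, 537, 684, 654, 735, 9, 14, 267, 264, 738, 636

job_id=80: runtime_s >= 175 or mem_gb <= 101 → 348
job_id=81: runtime_s >= 4399 → 39
job_id=82: runtime_s >= 175 or mem_gb <= 101 → 54
job_id=83: runtime_s >= 175 or mem_gb <= 101 → 537
job_id=84: runtime_s >= 175 or mem_gb <= 101 → 684
job_id=85: runtime_s >= 175 or mem_gb <= 101 → 654
job_id=86: runtime_s >= 175 or mem_gb <= 101 → 735
job_id=87: runtime_s >= 175 or mem_gb <= 101 → 9
job_id=88: runtime_s >= 4399 → 14
job_id=89: runtime_s >= 175 or mem_gb <= 101 → 267
job_id=90: runtime_s >= 175 or mem_gb <= 101 → 264
job_id=91: runtime_s >= 175 or mem_gb <= 101 → 738
job_id=92: runtime_s >= 175 or mem_gb <= 101 → 636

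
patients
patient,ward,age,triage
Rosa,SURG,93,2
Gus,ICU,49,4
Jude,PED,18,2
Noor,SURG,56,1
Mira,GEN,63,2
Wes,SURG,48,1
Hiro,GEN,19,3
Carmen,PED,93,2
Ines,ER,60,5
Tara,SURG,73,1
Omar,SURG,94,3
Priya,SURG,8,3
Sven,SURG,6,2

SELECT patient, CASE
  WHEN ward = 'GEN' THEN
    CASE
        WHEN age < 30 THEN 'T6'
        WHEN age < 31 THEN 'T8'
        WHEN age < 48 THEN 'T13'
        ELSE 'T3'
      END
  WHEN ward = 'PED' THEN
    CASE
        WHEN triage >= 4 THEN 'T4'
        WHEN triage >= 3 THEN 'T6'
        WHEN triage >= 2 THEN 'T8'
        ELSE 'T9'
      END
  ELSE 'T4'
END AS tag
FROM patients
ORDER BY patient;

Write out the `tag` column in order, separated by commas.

T8, T4, T6, T4, T8, T3, T4, T4, T4, T4, T4, T4, T4

patient=Carmen: ward='PED' → inner[triage >= 2] → T8
patient=Gus: ward='ICU' → outer ELSE → T4
patient=Hiro: ward='GEN' → inner[age < 30] → T6
patient=Ines: ward='ER' → outer ELSE → T4
patient=Jude: ward='PED' → inner[triage >= 2] → T8
patient=Mira: ward='GEN' → inner[ELSE] → T3
patient=Noor: ward='SURG' → outer ELSE → T4
patient=Omar: ward='SURG' → outer ELSE → T4
patient=Priya: ward='SURG' → outer ELSE → T4
patient=Rosa: ward='SURG' → outer ELSE → T4
patient=Sven: ward='SURG' → outer ELSE → T4
patient=Tara: ward='SURG' → outer ELSE → T4
patient=Wes: ward='SURG' → outer ELSE → T4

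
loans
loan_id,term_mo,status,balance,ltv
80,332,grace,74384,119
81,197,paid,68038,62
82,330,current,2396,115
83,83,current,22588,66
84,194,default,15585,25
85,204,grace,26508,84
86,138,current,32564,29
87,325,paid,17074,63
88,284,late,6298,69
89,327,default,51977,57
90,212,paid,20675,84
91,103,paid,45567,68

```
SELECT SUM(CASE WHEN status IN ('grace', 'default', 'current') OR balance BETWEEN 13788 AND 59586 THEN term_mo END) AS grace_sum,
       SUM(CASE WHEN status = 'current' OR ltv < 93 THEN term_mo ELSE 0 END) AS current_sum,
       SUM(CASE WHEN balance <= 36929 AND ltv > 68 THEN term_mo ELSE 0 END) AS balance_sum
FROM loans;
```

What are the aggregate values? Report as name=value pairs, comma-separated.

grace_sum=2248, current_sum=2397, balance_sum=1030

[grace_sum: status IN ('grace', 'default', 'current') OR balance BETWEEN 13788 AND 59586]
loan_id=80: ✓ → 332
loan_id=81: ✗
loan_id=82: ✓ → 330
loan_id=83: ✓ → 83
loan_id=84: ✓ → 194
loan_id=85: ✓ → 204
loan_id=86: ✓ → 138
loan_id=87: ✓ → 325
loan_id=88: ✗
loan_id=89: ✓ → 327
loan_id=90: ✓ → 212
loan_id=91: ✓ → 103
grace_sum = 332 + 330 + 83 + 194 + 204 + 138 + 325 + 327 + 212 + 103 = 2248
—
[current_sum: status = 'current' OR ltv < 93]
loan_id=80: ✗
loan_id=81: ✓ → 197
loan_id=82: ✓ → 330
loan_id=83: ✓ → 83
loan_id=84: ✓ → 194
loan_id=85: ✓ → 204
loan_id=86: ✓ → 138
loan_id=87: ✓ → 325
loan_id=88: ✓ → 284
loan_id=89: ✓ → 327
loan_id=90: ✓ → 212
loan_id=91: ✓ → 103
current_sum = 197 + 330 + 83 + 194 + 204 + 138 + 325 + 284 + 327 + 212 + 103 = 2397
—
[balance_sum: balance <= 36929 AND ltv > 68]
loan_id=80: ✗
loan_id=81: ✗
loan_id=82: ✓ → 330
loan_id=83: ✗
loan_id=84: ✗
loan_id=85: ✓ → 204
loan_id=86: ✗
loan_id=87: ✗
loan_id=88: ✓ → 284
loan_id=89: ✗
loan_id=90: ✓ → 212
loan_id=91: ✗
balance_sum = 330 + 204 + 284 + 212 = 1030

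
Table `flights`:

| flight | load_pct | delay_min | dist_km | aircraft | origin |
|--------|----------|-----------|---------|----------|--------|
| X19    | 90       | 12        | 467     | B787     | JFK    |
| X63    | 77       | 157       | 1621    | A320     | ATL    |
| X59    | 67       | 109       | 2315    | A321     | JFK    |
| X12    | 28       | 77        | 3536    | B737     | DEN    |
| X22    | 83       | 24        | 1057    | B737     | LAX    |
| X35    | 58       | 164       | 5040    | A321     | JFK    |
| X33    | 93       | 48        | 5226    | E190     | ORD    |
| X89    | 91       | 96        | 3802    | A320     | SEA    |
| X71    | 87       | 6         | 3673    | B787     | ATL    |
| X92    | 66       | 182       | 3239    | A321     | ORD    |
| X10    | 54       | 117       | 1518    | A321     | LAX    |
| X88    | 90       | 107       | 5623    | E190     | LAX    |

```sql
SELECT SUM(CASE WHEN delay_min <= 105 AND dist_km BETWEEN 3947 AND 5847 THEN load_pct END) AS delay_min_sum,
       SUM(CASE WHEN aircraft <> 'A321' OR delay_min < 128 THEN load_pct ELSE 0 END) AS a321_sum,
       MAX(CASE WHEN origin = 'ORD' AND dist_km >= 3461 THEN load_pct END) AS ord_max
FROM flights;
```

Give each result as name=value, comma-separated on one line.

[delay_min_sum: delay_min <= 105 AND dist_km BETWEEN 3947 AND 5847]
flight=X19: ✗
flight=X63: ✗
flight=X59: ✗
flight=X12: ✗
flight=X22: ✗
flight=X35: ✗
flight=X33: ✓ → 93
flight=X89: ✗
flight=X71: ✗
flight=X92: ✗
flight=X10: ✗
flight=X88: ✗
delay_min_sum = 93
—
[a321_sum: aircraft <> 'A321' OR delay_min < 128]
flight=X19: ✓ → 90
flight=X63: ✓ → 77
flight=X59: ✓ → 67
flight=X12: ✓ → 28
flight=X22: ✓ → 83
flight=X35: ✗
flight=X33: ✓ → 93
flight=X89: ✓ → 91
flight=X71: ✓ → 87
flight=X92: ✗
flight=X10: ✓ → 54
flight=X88: ✓ → 90
a321_sum = 90 + 77 + 67 + 28 + 83 + 93 + 91 + 87 + 54 + 90 = 760
—
[ord_max: origin = 'ORD' AND dist_km >= 3461]
flight=X19: ✗
flight=X63: ✗
flight=X59: ✗
flight=X12: ✗
flight=X22: ✗
flight=X35: ✗
flight=X33: ✓ → 93
flight=X89: ✗
flight=X71: ✗
flight=X92: ✗
flight=X10: ✗
flight=X88: ✗
ord_max = MAX(93) = 93

delay_min_sum=93, a321_sum=760, ord_max=93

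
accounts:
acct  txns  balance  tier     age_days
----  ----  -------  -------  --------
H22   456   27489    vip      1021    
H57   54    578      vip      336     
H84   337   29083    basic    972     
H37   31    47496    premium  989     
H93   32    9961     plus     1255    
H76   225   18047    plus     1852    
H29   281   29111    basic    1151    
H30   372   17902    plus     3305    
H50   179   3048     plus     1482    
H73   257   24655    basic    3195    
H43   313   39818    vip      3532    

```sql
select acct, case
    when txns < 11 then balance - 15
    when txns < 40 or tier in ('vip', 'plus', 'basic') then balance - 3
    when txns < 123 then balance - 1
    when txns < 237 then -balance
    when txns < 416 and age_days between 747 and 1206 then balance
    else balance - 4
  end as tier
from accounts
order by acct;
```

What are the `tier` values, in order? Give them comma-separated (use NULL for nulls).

27486, 29108, 17899, 47493, 39815, 3045, 575, 24652, 18044, 29080, 9958

acct=H22: txns < 40 or tier in ('vip', 'plus', 'basic') → 27486
acct=H29: txns < 40 or tier in ('vip', 'plus', 'basic') → 29108
acct=H30: txns < 40 or tier in ('vip', 'plus', 'basic') → 17899
acct=H37: txns < 40 or tier in ('vip', 'plus', 'basic') → 47493
acct=H43: txns < 40 or tier in ('vip', 'plus', 'basic') → 39815
acct=H50: txns < 40 or tier in ('vip', 'plus', 'basic') → 3045
acct=H57: txns < 40 or tier in ('vip', 'plus', 'basic') → 575
acct=H73: txns < 40 or tier in ('vip', 'plus', 'basic') → 24652
acct=H76: txns < 40 or tier in ('vip', 'plus', 'basic') → 18044
acct=H84: txns < 40 or tier in ('vip', 'plus', 'basic') → 29080
acct=H93: txns < 40 or tier in ('vip', 'plus', 'basic') → 9958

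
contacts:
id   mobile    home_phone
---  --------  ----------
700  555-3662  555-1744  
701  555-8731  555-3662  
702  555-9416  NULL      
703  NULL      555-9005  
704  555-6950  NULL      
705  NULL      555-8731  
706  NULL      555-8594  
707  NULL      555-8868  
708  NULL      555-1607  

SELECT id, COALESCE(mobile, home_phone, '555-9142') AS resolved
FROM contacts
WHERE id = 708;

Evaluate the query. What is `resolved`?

id = 708: mobile=NULL, home_phone=555-1607.
mobile=NULL, home_phone=555-1607 → 555-1607

555-1607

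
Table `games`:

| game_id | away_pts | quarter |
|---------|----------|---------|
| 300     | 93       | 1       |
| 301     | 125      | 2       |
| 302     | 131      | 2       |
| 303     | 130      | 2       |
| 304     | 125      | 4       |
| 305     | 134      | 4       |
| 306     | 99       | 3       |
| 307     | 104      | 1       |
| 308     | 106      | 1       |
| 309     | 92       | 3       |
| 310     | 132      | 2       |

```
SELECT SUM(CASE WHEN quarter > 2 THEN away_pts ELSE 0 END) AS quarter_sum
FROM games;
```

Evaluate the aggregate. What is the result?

450

game_id=300: ✗
game_id=301: ✗
game_id=302: ✗
game_id=303: ✗
game_id=304: ✓ → 125
game_id=305: ✓ → 134
game_id=306: ✓ → 99
game_id=307: ✗
game_id=308: ✗
game_id=309: ✓ → 92
game_id=310: ✗
quarter_sum = 125 + 134 + 99 + 92 = 450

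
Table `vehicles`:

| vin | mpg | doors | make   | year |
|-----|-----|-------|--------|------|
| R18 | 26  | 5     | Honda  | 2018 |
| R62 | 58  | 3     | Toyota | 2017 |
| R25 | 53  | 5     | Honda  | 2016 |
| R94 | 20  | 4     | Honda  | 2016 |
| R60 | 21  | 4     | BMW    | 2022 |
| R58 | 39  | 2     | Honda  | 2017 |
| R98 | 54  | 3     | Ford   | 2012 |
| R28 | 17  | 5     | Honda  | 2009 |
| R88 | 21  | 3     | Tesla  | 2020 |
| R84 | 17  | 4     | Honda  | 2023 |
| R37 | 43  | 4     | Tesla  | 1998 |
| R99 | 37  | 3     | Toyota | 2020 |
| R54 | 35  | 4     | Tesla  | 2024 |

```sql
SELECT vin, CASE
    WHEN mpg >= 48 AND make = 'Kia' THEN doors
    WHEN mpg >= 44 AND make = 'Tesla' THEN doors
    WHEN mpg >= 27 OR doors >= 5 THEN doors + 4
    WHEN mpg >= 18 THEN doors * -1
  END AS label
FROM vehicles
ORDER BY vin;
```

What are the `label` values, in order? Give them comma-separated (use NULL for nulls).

vin=R18: mpg >= 27 OR doors >= 5 → 9
vin=R25: mpg >= 27 OR doors >= 5 → 9
vin=R28: mpg >= 27 OR doors >= 5 → 9
vin=R37: mpg >= 27 OR doors >= 5 → 8
vin=R54: mpg >= 27 OR doors >= 5 → 8
vin=R58: mpg >= 27 OR doors >= 5 → 6
vin=R60: mpg >= 18 → -4
vin=R62: mpg >= 27 OR doors >= 5 → 7
vin=R84: (no match → NULL) → NULL
vin=R88: mpg >= 18 → -3
vin=R94: mpg >= 18 → -4
vin=R98: mpg >= 27 OR doors >= 5 → 7
vin=R99: mpg >= 27 OR doors >= 5 → 7

9, 9, 9, 8, 8, 6, -4, 7, NULL, -3, -4, 7, 7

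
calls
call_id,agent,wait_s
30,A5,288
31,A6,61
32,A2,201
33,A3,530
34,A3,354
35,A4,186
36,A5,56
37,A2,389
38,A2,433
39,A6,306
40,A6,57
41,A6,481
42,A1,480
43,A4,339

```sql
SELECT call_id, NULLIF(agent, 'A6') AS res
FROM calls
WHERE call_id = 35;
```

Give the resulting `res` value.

A4

call_id = 35: agent=A4, wait_s=186.
agent=A4 vs A6: differ → A4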